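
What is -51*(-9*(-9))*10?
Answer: -41310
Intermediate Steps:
-51*(-9*(-9))*10 = -4131*10 = -51*810 = -41310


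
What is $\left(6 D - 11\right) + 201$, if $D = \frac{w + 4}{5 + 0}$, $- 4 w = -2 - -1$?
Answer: $\frac{1951}{10} \approx 195.1$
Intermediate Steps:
$w = \frac{1}{4}$ ($w = - \frac{-2 - -1}{4} = - \frac{-2 + 1}{4} = \left(- \frac{1}{4}\right) \left(-1\right) = \frac{1}{4} \approx 0.25$)
$D = \frac{17}{20}$ ($D = \frac{\frac{1}{4} + 4}{5 + 0} = \frac{17}{4 \cdot 5} = \frac{17}{4} \cdot \frac{1}{5} = \frac{17}{20} \approx 0.85$)
$\left(6 D - 11\right) + 201 = \left(6 \cdot \frac{17}{20} - 11\right) + 201 = \left(\frac{51}{10} - 11\right) + 201 = - \frac{59}{10} + 201 = \frac{1951}{10}$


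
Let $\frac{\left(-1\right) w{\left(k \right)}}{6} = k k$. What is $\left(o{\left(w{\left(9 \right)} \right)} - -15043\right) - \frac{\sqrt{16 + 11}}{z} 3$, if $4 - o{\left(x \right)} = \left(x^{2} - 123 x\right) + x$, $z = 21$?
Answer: $-280441 - \frac{3 \sqrt{3}}{7} \approx -2.8044 \cdot 10^{5}$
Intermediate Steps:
$w{\left(k \right)} = - 6 k^{2}$ ($w{\left(k \right)} = - 6 k k = - 6 k^{2}$)
$o{\left(x \right)} = 4 - x^{2} + 122 x$ ($o{\left(x \right)} = 4 - \left(\left(x^{2} - 123 x\right) + x\right) = 4 - \left(x^{2} - 122 x\right) = 4 - x^{2} + 122 x$)
$\left(o{\left(w{\left(9 \right)} \right)} - -15043\right) - \frac{\sqrt{16 + 11}}{z} 3 = \left(\left(4 - \left(- 6 \cdot 9^{2}\right)^{2} + 122 \left(- 6 \cdot 9^{2}\right)\right) - -15043\right) - \frac{\sqrt{16 + 11}}{21} \cdot 3 = \left(\left(4 - \left(\left(-6\right) 81\right)^{2} + 122 \left(\left(-6\right) 81\right)\right) + 15043\right) - \frac{\sqrt{27}}{21} \cdot 3 = \left(\left(4 - \left(-486\right)^{2} + 122 \left(-486\right)\right) + 15043\right) - \frac{3 \sqrt{3}}{21} \cdot 3 = \left(\left(4 - 236196 - 59292\right) + 15043\right) - \frac{\sqrt{3}}{7} \cdot 3 = \left(\left(4 - 236196 - 59292\right) + 15043\right) - \frac{3 \sqrt{3}}{7} = \left(-295484 + 15043\right) - \frac{3 \sqrt{3}}{7} = -280441 - \frac{3 \sqrt{3}}{7}$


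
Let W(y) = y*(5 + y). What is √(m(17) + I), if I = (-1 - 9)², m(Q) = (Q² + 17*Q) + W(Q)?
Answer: 2*√263 ≈ 32.435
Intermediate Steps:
m(Q) = Q² + 17*Q + Q*(5 + Q) (m(Q) = (Q² + 17*Q) + Q*(5 + Q) = Q² + 17*Q + Q*(5 + Q))
I = 100 (I = (-10)² = 100)
√(m(17) + I) = √(2*17*(11 + 17) + 100) = √(2*17*28 + 100) = √(952 + 100) = √1052 = 2*√263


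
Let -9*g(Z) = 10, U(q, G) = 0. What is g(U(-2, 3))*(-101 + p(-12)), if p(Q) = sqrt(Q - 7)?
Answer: 1010/9 - 10*I*sqrt(19)/9 ≈ 112.22 - 4.8432*I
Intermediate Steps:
g(Z) = -10/9 (g(Z) = -1/9*10 = -10/9)
p(Q) = sqrt(-7 + Q)
g(U(-2, 3))*(-101 + p(-12)) = -10*(-101 + sqrt(-7 - 12))/9 = -10*(-101 + sqrt(-19))/9 = -10*(-101 + I*sqrt(19))/9 = 1010/9 - 10*I*sqrt(19)/9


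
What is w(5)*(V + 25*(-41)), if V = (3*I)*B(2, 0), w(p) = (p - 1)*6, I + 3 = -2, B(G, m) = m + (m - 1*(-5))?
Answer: -26400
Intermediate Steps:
B(G, m) = 5 + 2*m (B(G, m) = m + (m + 5) = m + (5 + m) = 5 + 2*m)
I = -5 (I = -3 - 2 = -5)
w(p) = -6 + 6*p (w(p) = (-1 + p)*6 = -6 + 6*p)
V = -75 (V = (3*(-5))*(5 + 2*0) = -15*(5 + 0) = -15*5 = -75)
w(5)*(V + 25*(-41)) = (-6 + 6*5)*(-75 + 25*(-41)) = (-6 + 30)*(-75 - 1025) = 24*(-1100) = -26400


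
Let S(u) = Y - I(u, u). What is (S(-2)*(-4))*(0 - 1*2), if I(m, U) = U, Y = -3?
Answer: -8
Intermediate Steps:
S(u) = -3 - u
(S(-2)*(-4))*(0 - 1*2) = ((-3 - 1*(-2))*(-4))*(0 - 1*2) = ((-3 + 2)*(-4))*(0 - 2) = -1*(-4)*(-2) = 4*(-2) = -8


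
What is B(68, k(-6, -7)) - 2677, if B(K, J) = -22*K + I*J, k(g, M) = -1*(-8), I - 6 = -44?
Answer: -4477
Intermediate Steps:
I = -38 (I = 6 - 44 = -38)
k(g, M) = 8
B(K, J) = -38*J - 22*K (B(K, J) = -22*K - 38*J = -38*J - 22*K)
B(68, k(-6, -7)) - 2677 = (-38*8 - 22*68) - 2677 = (-304 - 1496) - 2677 = -1800 - 2677 = -4477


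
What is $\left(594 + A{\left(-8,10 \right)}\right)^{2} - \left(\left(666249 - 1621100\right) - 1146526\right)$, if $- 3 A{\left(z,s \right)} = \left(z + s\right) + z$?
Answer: $2456593$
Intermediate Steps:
$A{\left(z,s \right)} = - \frac{2 z}{3} - \frac{s}{3}$ ($A{\left(z,s \right)} = - \frac{\left(z + s\right) + z}{3} = - \frac{\left(s + z\right) + z}{3} = - \frac{s + 2 z}{3} = - \frac{2 z}{3} - \frac{s}{3}$)
$\left(594 + A{\left(-8,10 \right)}\right)^{2} - \left(\left(666249 - 1621100\right) - 1146526\right) = \left(594 - -2\right)^{2} - \left(\left(666249 - 1621100\right) - 1146526\right) = \left(594 + \left(\frac{16}{3} - \frac{10}{3}\right)\right)^{2} - \left(-954851 - 1146526\right) = \left(594 + 2\right)^{2} - -2101377 = 596^{2} + 2101377 = 355216 + 2101377 = 2456593$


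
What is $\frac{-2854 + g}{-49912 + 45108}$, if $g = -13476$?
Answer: $\frac{8165}{2402} \approx 3.3993$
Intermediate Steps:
$\frac{-2854 + g}{-49912 + 45108} = \frac{-2854 - 13476}{-49912 + 45108} = - \frac{16330}{-4804} = \left(-16330\right) \left(- \frac{1}{4804}\right) = \frac{8165}{2402}$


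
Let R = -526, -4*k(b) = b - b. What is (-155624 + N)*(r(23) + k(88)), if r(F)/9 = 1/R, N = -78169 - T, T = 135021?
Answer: 1659663/263 ≈ 6310.5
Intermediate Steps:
k(b) = 0 (k(b) = -(b - b)/4 = -¼*0 = 0)
N = -213190 (N = -78169 - 1*135021 = -78169 - 135021 = -213190)
r(F) = -9/526 (r(F) = 9/(-526) = 9*(-1/526) = -9/526)
(-155624 + N)*(r(23) + k(88)) = (-155624 - 213190)*(-9/526 + 0) = -368814*(-9/526) = 1659663/263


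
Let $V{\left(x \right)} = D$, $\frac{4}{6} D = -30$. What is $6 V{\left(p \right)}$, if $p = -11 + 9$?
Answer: $-270$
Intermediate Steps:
$p = -2$
$D = -45$ ($D = \frac{3}{2} \left(-30\right) = -45$)
$V{\left(x \right)} = -45$
$6 V{\left(p \right)} = 6 \left(-45\right) = -270$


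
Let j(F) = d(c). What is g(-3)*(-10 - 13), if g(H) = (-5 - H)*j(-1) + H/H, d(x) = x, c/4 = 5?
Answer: 897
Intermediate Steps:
c = 20 (c = 4*5 = 20)
j(F) = 20
g(H) = -99 - 20*H (g(H) = (-5 - H)*20 + H/H = (-100 - 20*H) + 1 = -99 - 20*H)
g(-3)*(-10 - 13) = (-99 - 20*(-3))*(-10 - 13) = (-99 + 60)*(-23) = -39*(-23) = 897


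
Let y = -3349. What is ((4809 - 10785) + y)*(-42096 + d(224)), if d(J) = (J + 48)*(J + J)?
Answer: -743762000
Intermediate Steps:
d(J) = 2*J*(48 + J) (d(J) = (48 + J)*(2*J) = 2*J*(48 + J))
((4809 - 10785) + y)*(-42096 + d(224)) = ((4809 - 10785) - 3349)*(-42096 + 2*224*(48 + 224)) = (-5976 - 3349)*(-42096 + 2*224*272) = -9325*(-42096 + 121856) = -9325*79760 = -743762000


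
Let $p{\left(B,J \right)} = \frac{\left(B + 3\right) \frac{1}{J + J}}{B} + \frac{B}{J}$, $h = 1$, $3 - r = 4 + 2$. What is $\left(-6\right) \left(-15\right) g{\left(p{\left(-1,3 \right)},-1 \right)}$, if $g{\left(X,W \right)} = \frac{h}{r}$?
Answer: $-30$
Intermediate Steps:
$r = -3$ ($r = 3 - \left(4 + 2\right) = 3 - 6 = -3$)
$p{\left(B,J \right)} = \frac{B}{J} + \frac{3 + B}{2 B J}$ ($p{\left(B,J \right)} = \frac{\left(3 + B\right) \frac{1}{2 J}}{B} + \frac{B}{J} = \frac{\frac{1}{2} \frac{1}{J} \left(3 + B\right)}{B} + \frac{B}{J} = \frac{3 + B}{2 B J} + \frac{B}{J} = \frac{B}{J} + \frac{3 + B}{2 B J}$)
$g{\left(X,W \right)} = - \frac{1}{3}$ ($g{\left(X,W \right)} = 1 \frac{1}{-3} = 1 \left(- \frac{1}{3}\right) = - \frac{1}{3}$)
$\left(-6\right) \left(-15\right) g{\left(p{\left(-1,3 \right)},-1 \right)} = \left(-6\right) \left(-15\right) \left(- \frac{1}{3}\right) = 90 \left(- \frac{1}{3}\right) = -30$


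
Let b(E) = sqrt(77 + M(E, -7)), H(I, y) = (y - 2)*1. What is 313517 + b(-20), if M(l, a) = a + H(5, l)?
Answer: 313517 + 4*sqrt(3) ≈ 3.1352e+5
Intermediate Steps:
H(I, y) = -2 + y (H(I, y) = (-2 + y)*1 = -2 + y)
M(l, a) = -2 + a + l (M(l, a) = a + (-2 + l) = -2 + a + l)
b(E) = sqrt(68 + E) (b(E) = sqrt(77 + (-2 - 7 + E)) = sqrt(77 + (-9 + E)) = sqrt(68 + E))
313517 + b(-20) = 313517 + sqrt(68 - 20) = 313517 + sqrt(48) = 313517 + 4*sqrt(3)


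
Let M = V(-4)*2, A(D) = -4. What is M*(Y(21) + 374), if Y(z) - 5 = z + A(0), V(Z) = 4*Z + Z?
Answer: -15840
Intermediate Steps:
V(Z) = 5*Z
Y(z) = 1 + z (Y(z) = 5 + (z - 4) = 5 + (-4 + z) = 1 + z)
M = -40 (M = (5*(-4))*2 = -20*2 = -40)
M*(Y(21) + 374) = -40*((1 + 21) + 374) = -40*(22 + 374) = -40*396 = -15840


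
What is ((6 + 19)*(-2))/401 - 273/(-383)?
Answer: 90323/153583 ≈ 0.58811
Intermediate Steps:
((6 + 19)*(-2))/401 - 273/(-383) = (25*(-2))*(1/401) - 273*(-1/383) = -50*1/401 + 273/383 = -50/401 + 273/383 = 90323/153583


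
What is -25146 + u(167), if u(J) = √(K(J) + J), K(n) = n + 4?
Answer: -25146 + 13*√2 ≈ -25128.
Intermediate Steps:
K(n) = 4 + n
u(J) = √(4 + 2*J) (u(J) = √((4 + J) + J) = √(4 + 2*J))
-25146 + u(167) = -25146 + √(4 + 2*167) = -25146 + √(4 + 334) = -25146 + √338 = -25146 + 13*√2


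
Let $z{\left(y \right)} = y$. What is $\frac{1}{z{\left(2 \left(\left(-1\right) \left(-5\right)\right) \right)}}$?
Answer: $\frac{1}{10} \approx 0.1$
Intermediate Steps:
$\frac{1}{z{\left(2 \left(\left(-1\right) \left(-5\right)\right) \right)}} = \frac{1}{2 \left(\left(-1\right) \left(-5\right)\right)} = \frac{1}{2 \cdot 5} = \frac{1}{10}$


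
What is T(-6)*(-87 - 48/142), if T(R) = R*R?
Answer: -223236/71 ≈ -3144.2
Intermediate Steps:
T(R) = R²
T(-6)*(-87 - 48/142) = (-6)²*(-87 - 48/142) = 36*(-87 - 48*1/142) = 36*(-87 - 24/71) = 36*(-6201/71) = -223236/71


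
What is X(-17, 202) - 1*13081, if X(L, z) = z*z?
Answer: 27723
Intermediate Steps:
X(L, z) = z²
X(-17, 202) - 1*13081 = 202² - 1*13081 = 40804 - 13081 = 27723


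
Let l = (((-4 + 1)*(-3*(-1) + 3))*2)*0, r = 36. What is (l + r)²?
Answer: 1296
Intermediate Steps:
l = 0 (l = (-3*(3 + 3)*2)*0 = (-3*6*2)*0 = -18*2*0 = -36*0 = 0)
(l + r)² = (0 + 36)² = 36² = 1296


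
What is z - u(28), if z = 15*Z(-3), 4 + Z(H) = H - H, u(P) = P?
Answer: -88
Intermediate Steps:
Z(H) = -4 (Z(H) = -4 + (H - H) = -4 + 0 = -4)
z = -60 (z = 15*(-4) = -60)
z - u(28) = -60 - 1*28 = -60 - 28 = -88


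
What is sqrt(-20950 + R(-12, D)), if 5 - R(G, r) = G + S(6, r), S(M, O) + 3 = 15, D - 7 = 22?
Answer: I*sqrt(20945) ≈ 144.72*I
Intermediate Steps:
D = 29 (D = 7 + 22 = 29)
S(M, O) = 12 (S(M, O) = -3 + 15 = 12)
R(G, r) = -7 - G (R(G, r) = 5 - (G + 12) = 5 - (12 + G) = 5 + (-12 - G) = -7 - G)
sqrt(-20950 + R(-12, D)) = sqrt(-20950 + (-7 - 1*(-12))) = sqrt(-20950 + (-7 + 12)) = sqrt(-20950 + 5) = sqrt(-20945) = I*sqrt(20945)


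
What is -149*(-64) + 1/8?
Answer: 76289/8 ≈ 9536.1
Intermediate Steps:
-149*(-64) + 1/8 = 9536 + ⅛ = 76289/8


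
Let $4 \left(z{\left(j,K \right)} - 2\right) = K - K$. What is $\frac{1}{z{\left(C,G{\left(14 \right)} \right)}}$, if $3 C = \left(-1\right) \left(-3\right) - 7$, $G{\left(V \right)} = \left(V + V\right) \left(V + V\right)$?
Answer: $\frac{1}{2} \approx 0.5$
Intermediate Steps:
$G{\left(V \right)} = 4 V^{2}$ ($G{\left(V \right)} = 2 V 2 V = 4 V^{2}$)
$C = - \frac{4}{3}$ ($C = \frac{\left(-1\right) \left(-3\right) - 7}{3} = \frac{3 - 7}{3} = \frac{1}{3} \left(-4\right) = - \frac{4}{3} \approx -1.3333$)
$z{\left(j,K \right)} = 2$ ($z{\left(j,K \right)} = 2 + \frac{K - K}{4} = 2 + \frac{1}{4} \cdot 0 = 2 + 0 = 2$)
$\frac{1}{z{\left(C,G{\left(14 \right)} \right)}} = \frac{1}{2}$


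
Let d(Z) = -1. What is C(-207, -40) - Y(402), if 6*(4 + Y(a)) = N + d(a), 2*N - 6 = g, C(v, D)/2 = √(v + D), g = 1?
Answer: 43/12 + 2*I*√247 ≈ 3.5833 + 31.432*I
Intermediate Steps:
C(v, D) = 2*√(D + v) (C(v, D) = 2*√(v + D) = 2*√(D + v))
N = 7/2 (N = 3 + (½)*1 = 3 + ½ = 7/2 ≈ 3.5000)
Y(a) = -43/12 (Y(a) = -4 + (7/2 - 1)/6 = -4 + (⅙)*(5/2) = -4 + 5/12 = -43/12)
C(-207, -40) - Y(402) = 2*√(-40 - 207) - 1*(-43/12) = 2*√(-247) + 43/12 = 2*(I*√247) + 43/12 = 2*I*√247 + 43/12 = 43/12 + 2*I*√247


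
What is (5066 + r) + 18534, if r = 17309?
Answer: 40909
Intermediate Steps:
(5066 + r) + 18534 = (5066 + 17309) + 18534 = 22375 + 18534 = 40909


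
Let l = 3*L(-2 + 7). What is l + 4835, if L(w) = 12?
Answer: 4871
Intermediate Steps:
l = 36 (l = 3*12 = 36)
l + 4835 = 36 + 4835 = 4871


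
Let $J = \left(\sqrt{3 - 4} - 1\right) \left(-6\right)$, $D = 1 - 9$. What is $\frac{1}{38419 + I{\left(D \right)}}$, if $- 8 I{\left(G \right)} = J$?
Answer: $\frac{307346}{11807695469} - \frac{6 i}{11807695469} \approx 2.6029 \cdot 10^{-5} - 5.0814 \cdot 10^{-10} i$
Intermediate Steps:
$D = -8$ ($D = 1 - 9 = -8$)
$J = 6 - 6 i$ ($J = \left(\sqrt{-1} - 1\right) \left(-6\right) = \left(i - 1\right) \left(-6\right) = \left(-1 + i\right) \left(-6\right) = 6 - 6 i \approx 6.0 - 6.0 i$)
$I{\left(G \right)} = - \frac{3}{4} + \frac{3 i}{4}$ ($I{\left(G \right)} = - \frac{6 - 6 i}{8} = - \frac{3}{4} + \frac{3 i}{4}$)
$\frac{1}{38419 + I{\left(D \right)}} = \frac{1}{38419 - \left(\frac{3}{4} - \frac{3 i}{4}\right)} = \frac{1}{\frac{153673}{4} + \frac{3 i}{4}} = \frac{8 \left(\frac{153673}{4} - \frac{3 i}{4}\right)}{11807695469}$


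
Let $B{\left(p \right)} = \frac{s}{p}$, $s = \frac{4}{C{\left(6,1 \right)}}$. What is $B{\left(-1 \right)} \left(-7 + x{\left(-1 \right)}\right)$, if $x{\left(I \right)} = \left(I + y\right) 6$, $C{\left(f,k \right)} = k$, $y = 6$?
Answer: $-92$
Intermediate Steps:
$x{\left(I \right)} = 36 + 6 I$ ($x{\left(I \right)} = \left(I + 6\right) 6 = \left(6 + I\right) 6 = 36 + 6 I$)
$s = 4$ ($s = \frac{4}{1} = 4 \cdot 1 = 4$)
$B{\left(p \right)} = \frac{4}{p}$
$B{\left(-1 \right)} \left(-7 + x{\left(-1 \right)}\right) = \frac{4}{-1} \left(-7 + \left(36 + 6 \left(-1\right)\right)\right) = 4 \left(-1\right) \left(-7 + \left(36 - 6\right)\right) = - 4 \left(-7 + 30\right) = \left(-4\right) 23 = -92$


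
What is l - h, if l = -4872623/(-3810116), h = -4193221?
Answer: 15976663296259/3810116 ≈ 4.1932e+6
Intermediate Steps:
l = 4872623/3810116 (l = -4872623*(-1/3810116) = 4872623/3810116 ≈ 1.2789)
l - h = 4872623/3810116 - 1*(-4193221) = 4872623/3810116 + 4193221 = 15976663296259/3810116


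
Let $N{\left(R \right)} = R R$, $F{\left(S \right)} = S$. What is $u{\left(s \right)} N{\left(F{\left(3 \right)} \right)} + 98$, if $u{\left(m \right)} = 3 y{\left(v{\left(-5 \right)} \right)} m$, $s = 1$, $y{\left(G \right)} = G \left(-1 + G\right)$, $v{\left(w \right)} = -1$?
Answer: $152$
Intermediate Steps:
$N{\left(R \right)} = R^{2}$
$u{\left(m \right)} = 6 m$ ($u{\left(m \right)} = 3 \left(- (-1 - 1)\right) m = 3 \left(\left(-1\right) \left(-2\right)\right) m = 3 \cdot 2 m = 6 m$)
$u{\left(s \right)} N{\left(F{\left(3 \right)} \right)} + 98 = 6 \cdot 1 \cdot 3^{2} + 98 = 6 \cdot 9 + 98 = 54 + 98 = 152$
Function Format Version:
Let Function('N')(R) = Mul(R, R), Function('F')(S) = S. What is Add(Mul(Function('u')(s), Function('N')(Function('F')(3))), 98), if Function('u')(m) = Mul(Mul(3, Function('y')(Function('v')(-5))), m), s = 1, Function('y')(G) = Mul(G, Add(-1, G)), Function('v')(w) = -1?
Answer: 152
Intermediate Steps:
Function('N')(R) = Pow(R, 2)
Function('u')(m) = Mul(6, m) (Function('u')(m) = Mul(Mul(3, Mul(-1, Add(-1, -1))), m) = Mul(Mul(3, Mul(-1, -2)), m) = Mul(Mul(3, 2), m) = Mul(6, m))
Add(Mul(Function('u')(s), Function('N')(Function('F')(3))), 98) = Add(Mul(Mul(6, 1), Pow(3, 2)), 98) = Add(Mul(6, 9), 98) = Add(54, 98) = 152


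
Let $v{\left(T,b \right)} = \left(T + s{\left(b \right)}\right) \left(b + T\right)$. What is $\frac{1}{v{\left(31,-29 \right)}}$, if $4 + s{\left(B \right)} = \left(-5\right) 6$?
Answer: $- \frac{1}{6} \approx -0.16667$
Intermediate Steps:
$s{\left(B \right)} = -34$ ($s{\left(B \right)} = -4 - 30 = -34$)
$v{\left(T,b \right)} = \left(-34 + T\right) \left(T + b\right)$ ($v{\left(T,b \right)} = \left(T - 34\right) \left(b + T\right) = \left(-34 + T\right) \left(T + b\right)$)
$\frac{1}{v{\left(31,-29 \right)}} = \frac{1}{31^{2} - 1054 - -986 + 31 \left(-29\right)} = \frac{1}{961 - 1054 + 986 - 899} = \frac{1}{-6} = - \frac{1}{6}$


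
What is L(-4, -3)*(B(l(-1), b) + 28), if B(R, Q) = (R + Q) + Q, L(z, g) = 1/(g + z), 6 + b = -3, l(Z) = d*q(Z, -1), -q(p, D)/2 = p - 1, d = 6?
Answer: -34/7 ≈ -4.8571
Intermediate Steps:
q(p, D) = 2 - 2*p (q(p, D) = -2*(p - 1) = -2*(-1 + p) = 2 - 2*p)
l(Z) = 12 - 12*Z (l(Z) = 6*(2 - 2*Z) = 12 - 12*Z)
b = -9 (b = -6 - 3 = -9)
B(R, Q) = R + 2*Q (B(R, Q) = (Q + R) + Q = R + 2*Q)
L(-4, -3)*(B(l(-1), b) + 28) = (((12 - 12*(-1)) + 2*(-9)) + 28)/(-3 - 4) = (((12 + 12) - 18) + 28)/(-7) = -((24 - 18) + 28)/7 = -(6 + 28)/7 = -1/7*34 = -34/7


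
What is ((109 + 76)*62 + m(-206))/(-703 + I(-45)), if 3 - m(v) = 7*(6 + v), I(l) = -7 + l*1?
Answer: -12873/755 ≈ -17.050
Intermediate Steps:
I(l) = -7 + l
m(v) = -39 - 7*v (m(v) = 3 - 7*(6 + v) = 3 - (42 + 7*v) = 3 + (-42 - 7*v) = -39 - 7*v)
((109 + 76)*62 + m(-206))/(-703 + I(-45)) = ((109 + 76)*62 + (-39 - 7*(-206)))/(-703 + (-7 - 45)) = (185*62 + (-39 + 1442))/(-703 - 52) = (11470 + 1403)/(-755) = 12873*(-1/755) = -12873/755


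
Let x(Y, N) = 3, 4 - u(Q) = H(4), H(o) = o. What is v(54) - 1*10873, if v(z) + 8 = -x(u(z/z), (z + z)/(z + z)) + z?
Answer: -10830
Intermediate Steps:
u(Q) = 0 (u(Q) = 4 - 1*4 = 4 - 4 = 0)
v(z) = -11 + z (v(z) = -8 + (-1*3 + z) = -8 + (-3 + z) = -11 + z)
v(54) - 1*10873 = (-11 + 54) - 1*10873 = 43 - 10873 = -10830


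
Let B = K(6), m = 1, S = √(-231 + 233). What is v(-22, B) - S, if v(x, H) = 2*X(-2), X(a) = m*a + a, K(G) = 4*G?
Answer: -8 - √2 ≈ -9.4142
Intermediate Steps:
S = √2 ≈ 1.4142
B = 24 (B = 4*6 = 24)
X(a) = 2*a (X(a) = 1*a + a = a + a = 2*a)
v(x, H) = -8 (v(x, H) = 2*(2*(-2)) = 2*(-4) = -8)
v(-22, B) - S = -8 - √2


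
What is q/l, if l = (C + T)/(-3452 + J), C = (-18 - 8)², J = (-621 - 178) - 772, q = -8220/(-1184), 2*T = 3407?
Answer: -10322265/704332 ≈ -14.655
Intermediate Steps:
T = 3407/2 (T = (½)*3407 = 3407/2 ≈ 1703.5)
q = 2055/296 (q = -8220*(-1/1184) = 2055/296 ≈ 6.9426)
J = -1571 (J = -799 - 772 = -1571)
C = 676 (C = (-26)² = 676)
l = -4759/10046 (l = (676 + 3407/2)/(-3452 - 1571) = (4759/2)/(-5023) = (4759/2)*(-1/5023) = -4759/10046 ≈ -0.47372)
q/l = 2055/(296*(-4759/10046)) = (2055/296)*(-10046/4759) = -10322265/704332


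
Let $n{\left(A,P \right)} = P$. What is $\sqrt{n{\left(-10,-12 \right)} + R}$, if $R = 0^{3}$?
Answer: $2 i \sqrt{3} \approx 3.4641 i$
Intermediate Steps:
$R = 0$
$\sqrt{n{\left(-10,-12 \right)} + R} = \sqrt{-12 + 0} = \sqrt{-12} = 2 i \sqrt{3}$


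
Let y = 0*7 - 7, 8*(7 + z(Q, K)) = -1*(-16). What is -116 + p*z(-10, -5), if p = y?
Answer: -81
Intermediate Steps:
z(Q, K) = -5 (z(Q, K) = -7 + (-1*(-16))/8 = -7 + (⅛)*16 = -7 + 2 = -5)
y = -7 (y = 0 - 7 = -7)
p = -7
-116 + p*z(-10, -5) = -116 - 7*(-5) = -116 + 35 = -81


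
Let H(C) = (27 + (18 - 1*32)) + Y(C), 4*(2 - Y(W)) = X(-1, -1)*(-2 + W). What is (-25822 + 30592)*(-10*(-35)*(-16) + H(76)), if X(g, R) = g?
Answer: -26552205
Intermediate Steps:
Y(W) = 3/2 + W/4 (Y(W) = 2 - (-1)*(-2 + W)/4 = 2 - (2 - W)/4 = 2 + (-½ + W/4) = 3/2 + W/4)
H(C) = 29/2 + C/4 (H(C) = (27 + (18 - 1*32)) + (3/2 + C/4) = (27 + (18 - 32)) + (3/2 + C/4) = (27 - 14) + (3/2 + C/4) = 13 + (3/2 + C/4) = 29/2 + C/4)
(-25822 + 30592)*(-10*(-35)*(-16) + H(76)) = (-25822 + 30592)*(-10*(-35)*(-16) + (29/2 + (¼)*76)) = 4770*(350*(-16) + (29/2 + 19)) = 4770*(-5600 + 67/2) = 4770*(-11133/2) = -26552205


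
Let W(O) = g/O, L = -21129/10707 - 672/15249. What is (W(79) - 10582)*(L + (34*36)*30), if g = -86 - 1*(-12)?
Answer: -556901976044273580/1433156933 ≈ -3.8858e+8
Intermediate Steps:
L = -36599025/18141227 (L = -21129*1/10707 - 672*1/15249 = -7043/3569 - 224/5083 = -36599025/18141227 ≈ -2.0174)
g = -74 (g = -86 + 12 = -74)
W(O) = -74/O
(W(79) - 10582)*(L + (34*36)*30) = (-74/79 - 10582)*(-36599025/18141227 + (34*36)*30) = (-74*1/79 - 10582)*(-36599025/18141227 + 1224*30) = (-74/79 - 10582)*(-36599025/18141227 + 36720) = -836052/79*666109256415/18141227 = -556901976044273580/1433156933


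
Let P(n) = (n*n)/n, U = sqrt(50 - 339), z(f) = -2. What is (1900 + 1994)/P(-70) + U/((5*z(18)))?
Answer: -1947/35 - 17*I/10 ≈ -55.629 - 1.7*I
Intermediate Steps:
U = 17*I (U = sqrt(-289) = 17*I ≈ 17.0*I)
P(n) = n (P(n) = n**2/n = n)
(1900 + 1994)/P(-70) + U/((5*z(18))) = (1900 + 1994)/(-70) + (17*I)/((5*(-2))) = 3894*(-1/70) + (17*I)/(-10) = -1947/35 + (17*I)*(-1/10) = -1947/35 - 17*I/10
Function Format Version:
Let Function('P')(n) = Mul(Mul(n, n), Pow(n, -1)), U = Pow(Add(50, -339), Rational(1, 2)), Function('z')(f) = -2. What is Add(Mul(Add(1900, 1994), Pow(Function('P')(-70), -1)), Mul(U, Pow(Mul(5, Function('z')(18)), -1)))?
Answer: Add(Rational(-1947, 35), Mul(Rational(-17, 10), I)) ≈ Add(-55.629, Mul(-1.7000, I))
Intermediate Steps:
U = Mul(17, I) (U = Pow(-289, Rational(1, 2)) = Mul(17, I) ≈ Mul(17.000, I))
Function('P')(n) = n (Function('P')(n) = Mul(Pow(n, 2), Pow(n, -1)) = n)
Add(Mul(Add(1900, 1994), Pow(Function('P')(-70), -1)), Mul(U, Pow(Mul(5, Function('z')(18)), -1))) = Add(Mul(Add(1900, 1994), Pow(-70, -1)), Mul(Mul(17, I), Pow(Mul(5, -2), -1))) = Add(Mul(3894, Rational(-1, 70)), Mul(Mul(17, I), Pow(-10, -1))) = Add(Rational(-1947, 35), Mul(Mul(17, I), Rational(-1, 10))) = Add(Rational(-1947, 35), Mul(Rational(-17, 10), I))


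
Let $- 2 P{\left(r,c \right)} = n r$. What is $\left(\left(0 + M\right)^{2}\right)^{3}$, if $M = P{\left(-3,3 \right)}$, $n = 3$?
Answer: $\frac{531441}{64} \approx 8303.8$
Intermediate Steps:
$P{\left(r,c \right)} = - \frac{3 r}{2}$
$M = \frac{9}{2}$ ($M = \left(- \frac{3}{2}\right) \left(-3\right) = \frac{9}{2} \approx 4.5$)
$\left(\left(0 + M\right)^{2}\right)^{3} = \left(\left(0 + \frac{9}{2}\right)^{2}\right)^{3} = \left(\left(\frac{9}{2}\right)^{2}\right)^{3} = \left(\frac{81}{4}\right)^{3} = \frac{531441}{64}$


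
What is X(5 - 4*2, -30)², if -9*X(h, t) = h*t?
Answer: 100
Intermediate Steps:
X(h, t) = -h*t/9
X(5 - 4*2, -30)² = (-⅑*(5 - 4*2)*(-30))² = (-⅑*(5 - 8)*(-30))² = (-⅑*(-3)*(-30))² = (-10)² = 100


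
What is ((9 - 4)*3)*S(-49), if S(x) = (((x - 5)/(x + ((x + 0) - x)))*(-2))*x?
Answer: 1620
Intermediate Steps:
S(x) = 10 - 2*x (S(x) = (((-5 + x)/(x + (x - x)))*(-2))*x = (((-5 + x)/(x + 0))*(-2))*x = (((-5 + x)/x)*(-2))*x = (-2*(-5 + x)/x)*x = 10 - 2*x)
((9 - 4)*3)*S(-49) = ((9 - 4)*3)*(10 - 2*(-49)) = (5*3)*(10 + 98) = 15*108 = 1620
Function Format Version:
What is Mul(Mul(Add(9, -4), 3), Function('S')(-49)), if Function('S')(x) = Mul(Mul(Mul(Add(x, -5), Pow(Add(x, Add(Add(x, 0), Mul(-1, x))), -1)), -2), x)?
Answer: 1620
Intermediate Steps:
Function('S')(x) = Add(10, Mul(-2, x)) (Function('S')(x) = Mul(Mul(Mul(Add(-5, x), Pow(Add(x, Add(x, Mul(-1, x))), -1)), -2), x) = Mul(Mul(Mul(Add(-5, x), Pow(Add(x, 0), -1)), -2), x) = Mul(Mul(Mul(Add(-5, x), Pow(x, -1)), -2), x) = Mul(Mul(Mul(Pow(x, -1), Add(-5, x)), -2), x) = Mul(Mul(-2, Pow(x, -1), Add(-5, x)), x) = Add(10, Mul(-2, x)))
Mul(Mul(Add(9, -4), 3), Function('S')(-49)) = Mul(Mul(Add(9, -4), 3), Add(10, Mul(-2, -49))) = Mul(Mul(5, 3), Add(10, 98)) = Mul(15, 108) = 1620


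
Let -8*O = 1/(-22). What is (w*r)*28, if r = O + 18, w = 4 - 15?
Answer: -22183/4 ≈ -5545.8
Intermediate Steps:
O = 1/176 (O = -⅛/(-22) = -⅛*(-1/22) = 1/176 ≈ 0.0056818)
w = -11
r = 3169/176 (r = 1/176 + 18 = 3169/176 ≈ 18.006)
(w*r)*28 = -11*3169/176*28 = -3169/16*28 = -22183/4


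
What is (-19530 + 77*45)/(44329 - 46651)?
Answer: 595/86 ≈ 6.9186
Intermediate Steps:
(-19530 + 77*45)/(44329 - 46651) = (-19530 + 3465)/(-2322) = -16065*(-1/2322) = 595/86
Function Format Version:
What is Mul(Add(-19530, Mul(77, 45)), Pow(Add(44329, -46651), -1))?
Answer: Rational(595, 86) ≈ 6.9186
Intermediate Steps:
Mul(Add(-19530, Mul(77, 45)), Pow(Add(44329, -46651), -1)) = Mul(Add(-19530, 3465), Pow(-2322, -1)) = Mul(-16065, Rational(-1, 2322)) = Rational(595, 86)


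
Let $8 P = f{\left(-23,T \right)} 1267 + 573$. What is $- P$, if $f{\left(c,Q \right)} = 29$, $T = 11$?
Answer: $- \frac{9329}{2} \approx -4664.5$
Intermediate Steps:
$P = \frac{9329}{2}$ ($P = \frac{29 \cdot 1267 + 573}{8} = \frac{36743 + 573}{8} = \frac{1}{8} \cdot 37316 = \frac{9329}{2} \approx 4664.5$)
$- P = \left(-1\right) \frac{9329}{2} = - \frac{9329}{2}$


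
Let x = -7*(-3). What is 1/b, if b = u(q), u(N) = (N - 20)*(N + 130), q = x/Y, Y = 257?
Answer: -66049/171133289 ≈ -0.00038595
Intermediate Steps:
x = 21
q = 21/257 ≈ 0.081712
u(N) = (-20 + N)*(130 + N)
b = -171133289/66049 (b = -2600 + (21/257)**2 + 110*(21/257) = -2600 + 441/66049 + 2310/257 = -171133289/66049 ≈ -2591.0)
1/b = 1/(-171133289/66049) = -66049/171133289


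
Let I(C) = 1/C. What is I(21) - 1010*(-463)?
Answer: 9820231/21 ≈ 4.6763e+5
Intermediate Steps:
I(21) - 1010*(-463) = 1/21 - 1010*(-463) = 1/21 + 467630 = 9820231/21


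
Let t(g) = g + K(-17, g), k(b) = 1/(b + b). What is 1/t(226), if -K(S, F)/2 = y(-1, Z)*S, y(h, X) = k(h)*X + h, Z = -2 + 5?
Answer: 1/141 ≈ 0.0070922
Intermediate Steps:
Z = 3
k(b) = 1/(2*b)
y(h, X) = h + X/(2*h) (y(h, X) = (1/(2*h))*X + h = X/(2*h) + h = h + X/(2*h))
K(S, F) = 5*S (K(S, F) = -2*(-1 + (½)*3/(-1))*S = -2*(-1 + (½)*3*(-1))*S = -2*(-1 - 3/2)*S = -(-5)*S = 5*S)
t(g) = -85 + g (t(g) = g + 5*(-17) = g - 85 = -85 + g)
1/t(226) = 1/(-85 + 226) = 1/141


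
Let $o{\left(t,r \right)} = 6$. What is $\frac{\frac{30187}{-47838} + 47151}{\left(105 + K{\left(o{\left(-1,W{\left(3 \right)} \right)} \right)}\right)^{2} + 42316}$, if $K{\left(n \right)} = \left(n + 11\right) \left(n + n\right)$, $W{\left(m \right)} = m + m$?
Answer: $\frac{2255579351}{6591932886} \approx 0.34217$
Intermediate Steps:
$W{\left(m \right)} = 2 m$
$K{\left(n \right)} = 2 n \left(11 + n\right)$ ($K{\left(n \right)} = \left(11 + n\right) 2 n = 2 n \left(11 + n\right)$)
$\frac{\frac{30187}{-47838} + 47151}{\left(105 + K{\left(o{\left(-1,W{\left(3 \right)} \right)} \right)}\right)^{2} + 42316} = \frac{\frac{30187}{-47838} + 47151}{\left(105 + 2 \cdot 6 \left(11 + 6\right)\right)^{2} + 42316} = \frac{30187 \left(- \frac{1}{47838}\right) + 47151}{\left(105 + 2 \cdot 6 \cdot 17\right)^{2} + 42316} = \frac{- \frac{30187}{47838} + 47151}{\left(105 + 204\right)^{2} + 42316} = \frac{2255579351}{47838 \left(309^{2} + 42316\right)} = \frac{2255579351}{47838 \left(95481 + 42316\right)} = \frac{2255579351}{47838 \cdot 137797} = \frac{2255579351}{47838} \cdot \frac{1}{137797} = \frac{2255579351}{6591932886}$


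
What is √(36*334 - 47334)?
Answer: I*√35310 ≈ 187.91*I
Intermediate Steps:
√(36*334 - 47334) = √(12024 - 47334) = √(-35310) = I*√35310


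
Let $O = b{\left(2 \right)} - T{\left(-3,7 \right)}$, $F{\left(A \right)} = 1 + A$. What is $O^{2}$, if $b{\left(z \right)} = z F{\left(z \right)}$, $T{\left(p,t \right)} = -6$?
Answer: $144$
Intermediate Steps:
$b{\left(z \right)} = z \left(1 + z\right)$
$O = 12$ ($O = 2 \left(1 + 2\right) - -6 = 2 \cdot 3 + 6 = 6 + 6 = 12$)
$O^{2} = 12^{2} = 144$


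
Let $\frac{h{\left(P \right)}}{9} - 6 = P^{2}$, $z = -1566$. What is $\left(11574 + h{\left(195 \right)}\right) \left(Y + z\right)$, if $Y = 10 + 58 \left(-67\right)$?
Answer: $-1925668026$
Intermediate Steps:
$Y = -3876$ ($Y = 10 - 3886 = -3876$)
$h{\left(P \right)} = 54 + 9 P^{2}$
$\left(11574 + h{\left(195 \right)}\right) \left(Y + z\right) = \left(11574 + \left(54 + 9 \cdot 195^{2}\right)\right) \left(-3876 - 1566\right) = \left(11574 + \left(54 + 9 \cdot 38025\right)\right) \left(-5442\right) = \left(11574 + \left(54 + 342225\right)\right) \left(-5442\right) = \left(11574 + 342279\right) \left(-5442\right) = 353853 \left(-5442\right) = -1925668026$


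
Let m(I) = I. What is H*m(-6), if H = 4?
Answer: -24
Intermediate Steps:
H*m(-6) = 4*(-6) = -24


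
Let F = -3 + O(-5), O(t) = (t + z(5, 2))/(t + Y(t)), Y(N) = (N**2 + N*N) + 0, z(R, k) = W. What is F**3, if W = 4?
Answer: -2515456/91125 ≈ -27.604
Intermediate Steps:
z(R, k) = 4
Y(N) = 2*N**2 (Y(N) = (N**2 + N**2) + 0 = 2*N**2 + 0 = 2*N**2)
O(t) = (4 + t)/(t + 2*t**2) (O(t) = (t + 4)/(t + 2*t**2) = (4 + t)/(t + 2*t**2))
F = -136/45 (F = -3 + (4 - 5)/((-5)*(1 + 2*(-5))) = -3 - 1/5*(-1)/(1 - 10) = -3 - 1/5*(-1)/(-9) = -3 - 1/5*(-1/9)*(-1) = -3 - 1/45 = -136/45 ≈ -3.0222)
F**3 = (-136/45)**3 = -2515456/91125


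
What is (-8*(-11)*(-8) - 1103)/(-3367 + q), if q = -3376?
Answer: 1807/6743 ≈ 0.26798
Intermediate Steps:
(-8*(-11)*(-8) - 1103)/(-3367 + q) = (-8*(-11)*(-8) - 1103)/(-3367 - 3376) = (88*(-8) - 1103)/(-6743) = (-704 - 1103)*(-1/6743) = -1807*(-1/6743) = 1807/6743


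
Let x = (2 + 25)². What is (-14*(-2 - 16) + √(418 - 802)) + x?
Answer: 981 + 8*I*√6 ≈ 981.0 + 19.596*I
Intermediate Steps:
x = 729 (x = 27² = 729)
(-14*(-2 - 16) + √(418 - 802)) + x = (-14*(-2 - 16) + √(418 - 802)) + 729 = (-14*(-18) + √(-384)) + 729 = (252 + 8*I*√6) + 729 = 981 + 8*I*√6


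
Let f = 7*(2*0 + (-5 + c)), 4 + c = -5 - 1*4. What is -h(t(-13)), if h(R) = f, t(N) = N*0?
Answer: 126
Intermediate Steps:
t(N) = 0
c = -13 (c = -4 + (-5 - 1*4) = -4 + (-5 - 4) = -4 - 9 = -13)
f = -126 (f = 7*(2*0 + (-5 - 13)) = 7*(0 - 18) = 7*(-18) = -126)
h(R) = -126
-h(t(-13)) = -1*(-126) = 126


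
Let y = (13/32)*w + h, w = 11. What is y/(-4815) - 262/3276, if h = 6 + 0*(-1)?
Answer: -230369/2804256 ≈ -0.082150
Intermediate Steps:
h = 6 (h = 6 + 0 = 6)
y = 335/32 (y = (13/32)*11 + 6 = 143/32 + 6 = 335/32 ≈ 10.469)
y/(-4815) - 262/3276 = (335/32)/(-4815) - 262/3276 = (335/32)*(-1/4815) - 262*1/3276 = -67/30816 - 131/1638 = -230369/2804256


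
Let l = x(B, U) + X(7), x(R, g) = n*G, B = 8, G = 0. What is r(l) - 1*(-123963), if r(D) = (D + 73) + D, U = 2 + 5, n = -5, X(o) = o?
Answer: 124050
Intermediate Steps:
U = 7
x(R, g) = 0 (x(R, g) = -5*0 = 0)
l = 7 (l = 0 + 7 = 7)
r(D) = 73 + 2*D (r(D) = (73 + D) + D = 73 + 2*D)
r(l) - 1*(-123963) = (73 + 2*7) - 1*(-123963) = (73 + 14) + 123963 = 87 + 123963 = 124050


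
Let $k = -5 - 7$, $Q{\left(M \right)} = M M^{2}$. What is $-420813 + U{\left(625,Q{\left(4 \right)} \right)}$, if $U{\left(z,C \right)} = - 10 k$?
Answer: $-420693$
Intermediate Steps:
$Q{\left(M \right)} = M^{3}$
$k = -12$
$U{\left(z,C \right)} = 120$ ($U{\left(z,C \right)} = \left(-10\right) \left(-12\right) = 120$)
$-420813 + U{\left(625,Q{\left(4 \right)} \right)} = -420813 + 120 = -420693$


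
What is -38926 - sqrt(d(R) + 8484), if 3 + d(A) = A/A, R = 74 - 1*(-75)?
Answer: -38926 - sqrt(8482) ≈ -39018.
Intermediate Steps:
R = 149 (R = 74 + 75 = 149)
d(A) = -2 (d(A) = -3 + A/A = -3 + 1 = -2)
-38926 - sqrt(d(R) + 8484) = -38926 - sqrt(-2 + 8484) = -38926 - sqrt(8482)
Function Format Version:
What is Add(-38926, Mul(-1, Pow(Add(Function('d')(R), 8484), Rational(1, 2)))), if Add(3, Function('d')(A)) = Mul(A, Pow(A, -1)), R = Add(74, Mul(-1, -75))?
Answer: Add(-38926, Mul(-1, Pow(8482, Rational(1, 2)))) ≈ -39018.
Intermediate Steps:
R = 149 (R = Add(74, 75) = 149)
Function('d')(A) = -2 (Function('d')(A) = Add(-3, Mul(A, Pow(A, -1))) = Add(-3, 1) = -2)
Add(-38926, Mul(-1, Pow(Add(Function('d')(R), 8484), Rational(1, 2)))) = Add(-38926, Mul(-1, Pow(Add(-2, 8484), Rational(1, 2)))) = Add(-38926, Mul(-1, Pow(8482, Rational(1, 2))))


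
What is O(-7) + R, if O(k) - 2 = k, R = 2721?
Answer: 2716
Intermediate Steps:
O(k) = 2 + k
O(-7) + R = (2 - 7) + 2721 = -5 + 2721 = 2716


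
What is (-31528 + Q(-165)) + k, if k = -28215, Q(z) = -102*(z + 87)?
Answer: -51787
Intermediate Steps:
Q(z) = -8874 - 102*z (Q(z) = -102*(87 + z) = -8874 - 102*z)
(-31528 + Q(-165)) + k = (-31528 + (-8874 - 102*(-165))) - 28215 = (-31528 + (-8874 + 16830)) - 28215 = (-31528 + 7956) - 28215 = -23572 - 28215 = -51787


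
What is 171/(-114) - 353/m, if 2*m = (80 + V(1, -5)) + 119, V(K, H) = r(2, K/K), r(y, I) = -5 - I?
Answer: -1991/386 ≈ -5.1580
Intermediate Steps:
V(K, H) = -6 (V(K, H) = -5 - K/K = -5 - 1*1 = -5 - 1 = -6)
m = 193/2 (m = ((80 - 6) + 119)/2 = (74 + 119)/2 = (½)*193 = 193/2 ≈ 96.500)
171/(-114) - 353/m = 171/(-114) - 353/193/2 = 171*(-1/114) - 353*2/193 = -3/2 - 706/193 = -1991/386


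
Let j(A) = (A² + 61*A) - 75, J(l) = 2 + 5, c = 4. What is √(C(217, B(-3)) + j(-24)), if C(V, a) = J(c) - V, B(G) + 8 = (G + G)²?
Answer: I*√1173 ≈ 34.249*I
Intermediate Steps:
J(l) = 7
B(G) = -8 + 4*G² (B(G) = -8 + (G + G)² = -8 + (2*G)² = -8 + 4*G²)
j(A) = -75 + A² + 61*A
C(V, a) = 7 - V
√(C(217, B(-3)) + j(-24)) = √((7 - 1*217) + (-75 + (-24)² + 61*(-24))) = √((7 - 217) + (-75 + 576 - 1464)) = √(-210 - 963) = √(-1173) = I*√1173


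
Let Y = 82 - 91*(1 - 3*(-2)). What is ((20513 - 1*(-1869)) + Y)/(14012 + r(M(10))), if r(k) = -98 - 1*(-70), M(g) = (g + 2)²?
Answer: 949/608 ≈ 1.5609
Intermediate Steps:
M(g) = (2 + g)²
r(k) = -28 (r(k) = -98 + 70 = -28)
Y = -555 (Y = 82 - 91*(1 + 6) = 82 - 91*7 = 82 - 637 = -555)
((20513 - 1*(-1869)) + Y)/(14012 + r(M(10))) = ((20513 - 1*(-1869)) - 555)/(14012 - 28) = ((20513 + 1869) - 555)/13984 = (22382 - 555)*(1/13984) = 21827*(1/13984) = 949/608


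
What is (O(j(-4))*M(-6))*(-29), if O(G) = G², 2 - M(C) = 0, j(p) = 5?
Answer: -1450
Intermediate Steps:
M(C) = 2 (M(C) = 2 - 1*0 = 2 + 0 = 2)
(O(j(-4))*M(-6))*(-29) = (5²*2)*(-29) = (25*2)*(-29) = 50*(-29) = -1450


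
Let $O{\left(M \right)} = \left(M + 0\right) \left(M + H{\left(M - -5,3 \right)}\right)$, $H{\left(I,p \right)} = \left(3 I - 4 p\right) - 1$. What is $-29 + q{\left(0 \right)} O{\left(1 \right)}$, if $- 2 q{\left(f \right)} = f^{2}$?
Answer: $-29$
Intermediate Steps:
$H{\left(I,p \right)} = -1 - 4 p + 3 I$ ($H{\left(I,p \right)} = \left(- 4 p + 3 I\right) - 1 = -1 - 4 p + 3 I$)
$O{\left(M \right)} = M \left(2 + 4 M\right)$ ($O{\left(M \right)} = \left(M + 0\right) \left(M - \left(13 - 3 \left(M - -5\right)\right)\right) = M \left(M - \left(13 - 3 \left(M + 5\right)\right)\right) = M \left(M - \left(13 - 3 \left(5 + M\right)\right)\right) = M \left(M - \left(-2 - 3 M\right)\right) = M \left(M + \left(2 + 3 M\right)\right) = M \left(2 + 4 M\right)$)
$q{\left(f \right)} = - \frac{f^{2}}{2}$
$-29 + q{\left(0 \right)} O{\left(1 \right)} = -29 + - \frac{0^{2}}{2} \cdot 2 \cdot 1 \left(1 + 2 \cdot 1\right) = -29 + \left(- \frac{1}{2}\right) 0 \cdot 2 \cdot 1 \left(1 + 2\right) = -29 + 0 \cdot 2 \cdot 1 \cdot 3 = -29 + 0 \cdot 6 = -29 + 0 = -29$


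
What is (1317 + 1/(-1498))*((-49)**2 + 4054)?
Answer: 12734843575/1498 ≈ 8.5012e+6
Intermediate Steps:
(1317 + 1/(-1498))*((-49)**2 + 4054) = (1317 - 1/1498)*(2401 + 4054) = (1972865/1498)*6455 = 12734843575/1498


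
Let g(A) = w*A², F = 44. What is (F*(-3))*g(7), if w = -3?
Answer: 19404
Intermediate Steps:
g(A) = -3*A²
(F*(-3))*g(7) = (44*(-3))*(-3*7²) = -(-396)*49 = -132*(-147) = 19404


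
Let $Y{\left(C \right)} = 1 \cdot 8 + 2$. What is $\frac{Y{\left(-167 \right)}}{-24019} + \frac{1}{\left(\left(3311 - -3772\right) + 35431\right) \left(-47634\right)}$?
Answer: $- \frac{20251142779}{48641162149644} \approx -0.00041634$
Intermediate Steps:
$Y{\left(C \right)} = 10$ ($Y{\left(C \right)} = 8 + 2 = 10$)
$\frac{Y{\left(-167 \right)}}{-24019} + \frac{1}{\left(\left(3311 - -3772\right) + 35431\right) \left(-47634\right)} = \frac{10}{-24019} + \frac{1}{\left(\left(3311 - -3772\right) + 35431\right) \left(-47634\right)} = 10 \left(- \frac{1}{24019}\right) + \frac{1}{\left(3311 + 3772\right) + 35431} \left(- \frac{1}{47634}\right) = - \frac{10}{24019} + \frac{1}{7083 + 35431} \left(- \frac{1}{47634}\right) = - \frac{10}{24019} + \frac{1}{42514} \left(- \frac{1}{47634}\right) = - \frac{10}{24019} - \frac{1}{2025111876} = - \frac{20251142779}{48641162149644}$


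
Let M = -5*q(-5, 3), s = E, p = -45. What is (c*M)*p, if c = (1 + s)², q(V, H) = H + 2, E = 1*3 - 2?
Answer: 4500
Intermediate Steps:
E = 1 (E = 3 - 2 = 1)
s = 1
q(V, H) = 2 + H
c = 4 (c = (1 + 1)² = 2² = 4)
M = -25 (M = -5*(2 + 3) = -5*5 = -25)
(c*M)*p = (4*(-25))*(-45) = -100*(-45) = 4500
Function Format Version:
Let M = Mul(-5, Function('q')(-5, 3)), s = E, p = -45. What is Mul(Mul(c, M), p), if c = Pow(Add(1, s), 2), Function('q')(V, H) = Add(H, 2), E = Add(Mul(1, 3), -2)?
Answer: 4500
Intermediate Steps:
E = 1 (E = Add(3, -2) = 1)
s = 1
Function('q')(V, H) = Add(2, H)
c = 4 (c = Pow(Add(1, 1), 2) = Pow(2, 2) = 4)
M = -25 (M = Mul(-5, Add(2, 3)) = Mul(-5, 5) = -25)
Mul(Mul(c, M), p) = Mul(Mul(4, -25), -45) = Mul(-100, -45) = 4500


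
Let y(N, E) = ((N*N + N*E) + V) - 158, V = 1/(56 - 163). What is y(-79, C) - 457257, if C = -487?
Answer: -44159008/107 ≈ -4.1270e+5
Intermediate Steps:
V = -1/107 (V = 1/(-107) = -1/107 ≈ -0.0093458)
y(N, E) = -16907/107 + N² + E*N (y(N, E) = ((N*N + N*E) - 1/107) - 158 = ((N² + E*N) - 1/107) - 158 = (-1/107 + N² + E*N) - 158 = -16907/107 + N² + E*N)
y(-79, C) - 457257 = (-16907/107 + (-79)² - 487*(-79)) - 457257 = (-16907/107 + 6241 + 38473) - 457257 = 4767491/107 - 457257 = -44159008/107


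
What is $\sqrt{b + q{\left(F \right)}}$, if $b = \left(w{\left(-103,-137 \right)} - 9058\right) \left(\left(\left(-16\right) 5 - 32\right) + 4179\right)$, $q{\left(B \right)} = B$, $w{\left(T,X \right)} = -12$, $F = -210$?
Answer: $10 i \sqrt{368879} \approx 6073.5 i$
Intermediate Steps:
$b = -36887690$ ($b = \left(-12 - 9058\right) \left(\left(\left(-16\right) 5 - 32\right) + 4179\right) = - 9070 \left(\left(-80 - 32\right) + 4179\right) = - 9070 \left(-112 + 4179\right) = \left(-9070\right) 4067 = -36887690$)
$\sqrt{b + q{\left(F \right)}} = \sqrt{-36887690 - 210} = \sqrt{-36887900} = 10 i \sqrt{368879}$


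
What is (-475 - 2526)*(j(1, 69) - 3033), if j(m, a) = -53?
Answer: 9261086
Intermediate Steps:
(-475 - 2526)*(j(1, 69) - 3033) = (-475 - 2526)*(-53 - 3033) = -3001*(-3086) = 9261086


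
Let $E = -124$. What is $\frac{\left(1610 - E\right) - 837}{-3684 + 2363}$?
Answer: $- \frac{897}{1321} \approx -0.67903$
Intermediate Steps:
$\frac{\left(1610 - E\right) - 837}{-3684 + 2363} = \frac{\left(1610 - -124\right) - 837}{-3684 + 2363} = \frac{\left(1610 + 124\right) - 837}{-1321} = \left(1734 - 837\right) \left(- \frac{1}{1321}\right) = 897 \left(- \frac{1}{1321}\right) = - \frac{897}{1321}$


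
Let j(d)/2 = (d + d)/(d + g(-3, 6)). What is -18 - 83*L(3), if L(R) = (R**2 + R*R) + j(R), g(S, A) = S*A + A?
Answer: -4204/3 ≈ -1401.3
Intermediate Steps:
g(S, A) = A + A*S (g(S, A) = A*S + A = A + A*S)
j(d) = 4*d/(-12 + d) (j(d) = 2*((d + d)/(d + 6*(1 - 3))) = 2*((2*d)/(d + 6*(-2))) = 2*((2*d)/(d - 12)) = 2*((2*d)/(-12 + d)) = 2*(2*d/(-12 + d)) = 4*d/(-12 + d))
L(R) = 2*R**2 + 4*R/(-12 + R) (L(R) = (R**2 + R*R) + 4*R/(-12 + R) = (R**2 + R**2) + 4*R/(-12 + R) = 2*R**2 + 4*R/(-12 + R))
-18 - 83*L(3) = -18 - 166*3*(2 + 3*(-12 + 3))/(-12 + 3) = -18 - 166*3*(2 + 3*(-9))/(-9) = -18 - 166*3*(-1)*(2 - 27)/9 = -18 - 166*3*(-1)*(-25)/9 = -18 - 83*50/3 = -18 - 4150/3 = -4204/3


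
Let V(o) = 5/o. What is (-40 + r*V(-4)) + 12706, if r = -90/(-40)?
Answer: 202611/16 ≈ 12663.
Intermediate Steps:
r = 9/4 (r = -90*(-1/40) = 9/4 ≈ 2.2500)
(-40 + r*V(-4)) + 12706 = (-40 + 9*(5/(-4))/4) + 12706 = (-40 + 9*(5*(-1/4))/4) + 12706 = (-40 + (9/4)*(-5/4)) + 12706 = (-40 - 45/16) + 12706 = -685/16 + 12706 = 202611/16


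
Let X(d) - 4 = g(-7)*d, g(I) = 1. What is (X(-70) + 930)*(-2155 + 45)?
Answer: -1823040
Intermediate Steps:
X(d) = 4 + d (X(d) = 4 + 1*d = 4 + d)
(X(-70) + 930)*(-2155 + 45) = ((4 - 70) + 930)*(-2155 + 45) = (-66 + 930)*(-2110) = 864*(-2110) = -1823040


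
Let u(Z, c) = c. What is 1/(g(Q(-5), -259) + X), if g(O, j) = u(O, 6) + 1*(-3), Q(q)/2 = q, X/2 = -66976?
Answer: -1/133949 ≈ -7.4655e-6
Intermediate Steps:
X = -133952 (X = 2*(-66976) = -133952)
Q(q) = 2*q
g(O, j) = 3 (g(O, j) = 6 + 1*(-3) = 6 - 3 = 3)
1/(g(Q(-5), -259) + X) = 1/(3 - 133952) = 1/(-133949) = -1/133949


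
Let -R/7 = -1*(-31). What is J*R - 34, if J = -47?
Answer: 10165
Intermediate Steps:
R = -217 (R = -(-7)*(-31) = -7*31 = -217)
J*R - 34 = -47*(-217) - 34 = 10199 - 34 = 10165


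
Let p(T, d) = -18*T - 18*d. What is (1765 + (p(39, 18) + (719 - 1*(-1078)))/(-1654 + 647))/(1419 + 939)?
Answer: 888292/1187253 ≈ 0.74819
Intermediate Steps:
(1765 + (p(39, 18) + (719 - 1*(-1078)))/(-1654 + 647))/(1419 + 939) = (1765 + ((-18*39 - 18*18) + (719 - 1*(-1078)))/(-1654 + 647))/(1419 + 939) = (1765 + ((-702 - 324) + (719 + 1078))/(-1007))/2358 = (1765 + (-1026 + 1797)*(-1/1007))*(1/2358) = (1765 + 771*(-1/1007))*(1/2358) = (1765 - 771/1007)*(1/2358) = (1776584/1007)*(1/2358) = 888292/1187253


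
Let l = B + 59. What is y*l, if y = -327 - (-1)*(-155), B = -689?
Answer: 303660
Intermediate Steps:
y = -482 (y = -327 - 1*155 = -327 - 155 = -482)
l = -630 (l = -689 + 59 = -630)
y*l = -482*(-630) = 303660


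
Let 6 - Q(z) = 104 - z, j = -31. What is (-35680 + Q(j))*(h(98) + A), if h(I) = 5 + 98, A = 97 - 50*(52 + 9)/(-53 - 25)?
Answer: -333918925/39 ≈ -8.5620e+6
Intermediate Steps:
Q(z) = -98 + z (Q(z) = 6 - (104 - z) = 6 + (-104 + z) = -98 + z)
A = 5308/39 (A = 97 - 3050/(-78) = 97 - 3050*(-1)/78 = 97 - 50*(-61/78) = 97 + 1525/39 = 5308/39 ≈ 136.10)
h(I) = 103
(-35680 + Q(j))*(h(98) + A) = (-35680 + (-98 - 31))*(103 + 5308/39) = (-35680 - 129)*(9325/39) = -35809*9325/39 = -333918925/39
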